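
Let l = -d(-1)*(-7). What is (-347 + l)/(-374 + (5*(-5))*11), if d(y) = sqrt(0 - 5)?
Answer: 347/649 - 7*I*sqrt(5)/649 ≈ 0.53467 - 0.024118*I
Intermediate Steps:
d(y) = I*sqrt(5) (d(y) = sqrt(-5) = I*sqrt(5))
l = 7*I*sqrt(5) (l = -I*sqrt(5)*(-7) = 7*I*sqrt(5) ≈ 15.652*I)
(-347 + l)/(-374 + (5*(-5))*11) = (-347 + 7*I*sqrt(5))/(-374 + (5*(-5))*11) = (-347 + 7*I*sqrt(5))/(-374 - 25*11) = (-347 + 7*I*sqrt(5))/(-374 - 275) = (-347 + 7*I*sqrt(5))/(-649) = (-347 + 7*I*sqrt(5))*(-1/649) = 347/649 - 7*I*sqrt(5)/649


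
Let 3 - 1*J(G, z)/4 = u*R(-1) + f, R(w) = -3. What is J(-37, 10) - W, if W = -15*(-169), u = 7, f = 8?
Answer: -2471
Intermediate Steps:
J(G, z) = 64 (J(G, z) = 12 - 4*(7*(-3) + 8) = 12 - 4*(-21 + 8) = 12 - 4*(-13) = 12 + 52 = 64)
W = 2535
J(-37, 10) - W = 64 - 1*2535 = 64 - 2535 = -2471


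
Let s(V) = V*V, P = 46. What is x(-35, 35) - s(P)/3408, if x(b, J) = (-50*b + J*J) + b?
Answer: 2504351/852 ≈ 2939.4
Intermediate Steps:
s(V) = V²
x(b, J) = J² - 49*b (x(b, J) = (-50*b + J²) + b = (J² - 50*b) + b = J² - 49*b)
x(-35, 35) - s(P)/3408 = (35² - 49*(-35)) - 46²/3408 = (1225 + 1715) - 2116/3408 = 2940 - 1*529/852 = 2940 - 529/852 = 2504351/852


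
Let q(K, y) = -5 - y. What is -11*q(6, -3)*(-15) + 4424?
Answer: 4094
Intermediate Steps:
-11*q(6, -3)*(-15) + 4424 = -11*(-5 - 1*(-3))*(-15) + 4424 = -11*(-5 + 3)*(-15) + 4424 = -11*(-2)*(-15) + 4424 = 22*(-15) + 4424 = -330 + 4424 = 4094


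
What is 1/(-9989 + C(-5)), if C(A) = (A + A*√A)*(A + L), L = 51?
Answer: I/(-10219*I + 230*√5) ≈ -9.761e-5 + 4.9124e-6*I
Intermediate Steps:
C(A) = (51 + A)*(A + A^(3/2)) (C(A) = (A + A*√A)*(A + 51) = (A + A^(3/2))*(51 + A) = (51 + A)*(A + A^(3/2)))
1/(-9989 + C(-5)) = 1/(-9989 + ((-5)² + (-5)^(5/2) + 51*(-5) + 51*(-5)^(3/2))) = 1/(-9989 + (25 + 25*I*√5 - 255 + 51*(-5*I*√5))) = 1/(-9989 + (25 + 25*I*√5 - 255 - 255*I*√5)) = 1/(-9989 + (-230 - 230*I*√5)) = 1/(-10219 - 230*I*√5)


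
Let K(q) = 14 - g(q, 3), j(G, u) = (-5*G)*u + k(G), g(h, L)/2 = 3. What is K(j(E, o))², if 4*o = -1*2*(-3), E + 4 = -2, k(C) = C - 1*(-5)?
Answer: 64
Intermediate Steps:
k(C) = 5 + C (k(C) = C + 5 = 5 + C)
g(h, L) = 6 (g(h, L) = 2*3 = 6)
E = -6 (E = -4 - 2 = -6)
o = 3/2 (o = (-1*2*(-3))/4 = (-2*(-3))/4 = (¼)*6 = 3/2 ≈ 1.5000)
j(G, u) = 5 + G - 5*G*u (j(G, u) = (-5*G)*u + (5 + G) = -5*G*u + (5 + G) = 5 + G - 5*G*u)
K(q) = 8 (K(q) = 14 - 1*6 = 14 - 6 = 8)
K(j(E, o))² = 8² = 64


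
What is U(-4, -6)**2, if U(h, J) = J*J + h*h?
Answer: 2704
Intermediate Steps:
U(h, J) = J**2 + h**2
U(-4, -6)**2 = ((-6)**2 + (-4)**2)**2 = (36 + 16)**2 = 52**2 = 2704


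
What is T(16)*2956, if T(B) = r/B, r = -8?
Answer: -1478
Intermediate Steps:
T(B) = -8/B
T(16)*2956 = -8/16*2956 = -8*1/16*2956 = -½*2956 = -1478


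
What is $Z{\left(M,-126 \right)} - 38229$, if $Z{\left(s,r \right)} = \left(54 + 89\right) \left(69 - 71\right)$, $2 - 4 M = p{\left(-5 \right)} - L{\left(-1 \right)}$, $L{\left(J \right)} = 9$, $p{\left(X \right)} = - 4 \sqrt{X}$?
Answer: $-38515$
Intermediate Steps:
$M = \frac{11}{4} + i \sqrt{5}$ ($M = \frac{1}{2} - \frac{- 4 \sqrt{-5} - 9}{4} = \frac{1}{2} - \frac{- 4 i \sqrt{5} - 9}{4} = \frac{1}{2} - \frac{-9 - 4 i \sqrt{5}}{4} = \frac{1}{2} + \left(\frac{9}{4} + i \sqrt{5}\right) = \frac{11}{4} + i \sqrt{5} \approx 2.75 + 2.2361 i$)
$Z{\left(s,r \right)} = -286$ ($Z{\left(s,r \right)} = 143 \left(-2\right) = -286$)
$Z{\left(M,-126 \right)} - 38229 = -286 - 38229 = -38515$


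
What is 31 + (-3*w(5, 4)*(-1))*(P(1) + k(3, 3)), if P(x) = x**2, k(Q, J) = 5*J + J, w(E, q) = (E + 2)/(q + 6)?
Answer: 709/10 ≈ 70.900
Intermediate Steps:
w(E, q) = (2 + E)/(6 + q)
k(Q, J) = 6*J
31 + (-3*w(5, 4)*(-1))*(P(1) + k(3, 3)) = 31 + (-3*(2 + 5)/(6 + 4)*(-1))*(1**2 + 6*3) = 31 + (-3*7/10*(-1))*(1 + 18) = 31 + (-3*7/10*(-1))*19 = 31 - 21/10*(-1)*19 = 31 + (21/10)*19 = 31 + 399/10 = 709/10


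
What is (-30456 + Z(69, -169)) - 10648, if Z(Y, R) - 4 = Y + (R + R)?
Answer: -41369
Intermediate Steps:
Z(Y, R) = 4 + Y + 2*R (Z(Y, R) = 4 + (Y + (R + R)) = 4 + (Y + 2*R) = 4 + Y + 2*R)
(-30456 + Z(69, -169)) - 10648 = (-30456 + (4 + 69 + 2*(-169))) - 10648 = (-30456 + (4 + 69 - 338)) - 10648 = (-30456 - 265) - 10648 = -30721 - 10648 = -41369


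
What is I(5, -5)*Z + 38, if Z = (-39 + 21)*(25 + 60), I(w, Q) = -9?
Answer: 13808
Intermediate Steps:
Z = -1530 (Z = -18*85 = -1530)
I(5, -5)*Z + 38 = -9*(-1530) + 38 = 13770 + 38 = 13808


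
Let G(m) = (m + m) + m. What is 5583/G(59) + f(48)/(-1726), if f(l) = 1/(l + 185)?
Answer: 748415979/23727322 ≈ 31.542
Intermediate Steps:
f(l) = 1/(185 + l)
G(m) = 3*m (G(m) = 2*m + m = 3*m)
5583/G(59) + f(48)/(-1726) = 5583/((3*59)) + 1/((185 + 48)*(-1726)) = 5583/177 - 1/1726/233 = 5583*(1/177) + (1/233)*(-1/1726) = 1861/59 - 1/402158 = 748415979/23727322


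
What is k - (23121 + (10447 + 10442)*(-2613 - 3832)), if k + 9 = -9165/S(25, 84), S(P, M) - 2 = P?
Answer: 1211455220/9 ≈ 1.3461e+8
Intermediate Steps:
S(P, M) = 2 + P
k = -3136/9 (k = -9 - 9165/(2 + 25) = -9 - 9165/27 = -9 - 9165*1/27 = -9 - 3055/9 = -3136/9 ≈ -348.44)
k - (23121 + (10447 + 10442)*(-2613 - 3832)) = -3136/9 - (23121 + (10447 + 10442)*(-2613 - 3832)) = -3136/9 - (23121 + 20889*(-6445)) = -3136/9 - (23121 - 134629605) = -3136/9 - 1*(-134606484) = -3136/9 + 134606484 = 1211455220/9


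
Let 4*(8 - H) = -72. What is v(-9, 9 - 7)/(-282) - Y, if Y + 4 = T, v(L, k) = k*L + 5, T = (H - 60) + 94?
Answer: -15779/282 ≈ -55.954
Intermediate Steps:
H = 26 (H = 8 - 1/4*(-72) = 8 + 18 = 26)
T = 60 (T = (26 - 60) + 94 = -34 + 94 = 60)
v(L, k) = 5 + L*k (v(L, k) = L*k + 5 = 5 + L*k)
Y = 56 (Y = -4 + 60 = 56)
v(-9, 9 - 7)/(-282) - Y = (5 - 9*(9 - 7))/(-282) - 1*56 = (5 - 9*2)*(-1/282) - 56 = (5 - 18)*(-1/282) - 56 = -13*(-1/282) - 56 = 13/282 - 56 = -15779/282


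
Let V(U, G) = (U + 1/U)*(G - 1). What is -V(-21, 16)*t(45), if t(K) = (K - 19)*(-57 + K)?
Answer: -689520/7 ≈ -98503.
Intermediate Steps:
t(K) = (-57 + K)*(-19 + K) (t(K) = (-19 + K)*(-57 + K) = (-57 + K)*(-19 + K))
V(U, G) = (-1 + G)*(U + 1/U) (V(U, G) = (U + 1/U)*(-1 + G) = (-1 + G)*(U + 1/U))
-V(-21, 16)*t(45) = -(-1 + 16 + (-21)²*(-1 + 16))/(-21)*(1083 + 45² - 76*45) = -(-(-1 + 16 + 441*15)/21)*(1083 + 2025 - 3420) = -(-(-1 + 16 + 6615)/21)*(-312) = -(-1/21*6630)*(-312) = -(-2210)*(-312)/7 = -1*689520/7 = -689520/7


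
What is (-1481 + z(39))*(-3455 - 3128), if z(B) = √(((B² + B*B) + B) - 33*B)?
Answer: 9749423 - 6583*√1794 ≈ 9.4706e+6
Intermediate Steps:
z(B) = √(-32*B + 2*B²) (z(B) = √(((B² + B²) + B) - 33*B) = √((2*B² + B) - 33*B) = √((B + 2*B²) - 33*B) = √(-32*B + 2*B²))
(-1481 + z(39))*(-3455 - 3128) = (-1481 + √2*√(39*(-16 + 39)))*(-3455 - 3128) = (-1481 + √2*√(39*23))*(-6583) = (-1481 + √2*√897)*(-6583) = (-1481 + √1794)*(-6583) = 9749423 - 6583*√1794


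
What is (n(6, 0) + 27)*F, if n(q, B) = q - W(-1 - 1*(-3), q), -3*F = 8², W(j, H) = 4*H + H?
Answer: -64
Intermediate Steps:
W(j, H) = 5*H
F = -64/3 (F = -⅓*8² = -⅓*64 = -64/3 ≈ -21.333)
n(q, B) = -4*q (n(q, B) = q - 5*q = -4*q)
(n(6, 0) + 27)*F = (-4*6 + 27)*(-64/3) = (-24 + 27)*(-64/3) = 3*(-64/3) = -64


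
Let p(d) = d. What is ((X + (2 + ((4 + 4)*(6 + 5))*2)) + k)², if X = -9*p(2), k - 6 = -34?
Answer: 17424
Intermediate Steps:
k = -28 (k = 6 - 34 = -28)
X = -18 (X = -9*2 = -18)
((X + (2 + ((4 + 4)*(6 + 5))*2)) + k)² = ((-18 + (2 + ((4 + 4)*(6 + 5))*2)) - 28)² = ((-18 + (2 + (8*11)*2)) - 28)² = ((-18 + (2 + 88*2)) - 28)² = ((-18 + (2 + 176)) - 28)² = ((-18 + 178) - 28)² = (160 - 28)² = 132² = 17424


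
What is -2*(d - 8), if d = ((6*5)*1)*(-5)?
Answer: 316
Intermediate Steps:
d = -150 (d = (30*1)*(-5) = 30*(-5) = -150)
-2*(d - 8) = -2*(-150 - 8) = -2*(-158) = 316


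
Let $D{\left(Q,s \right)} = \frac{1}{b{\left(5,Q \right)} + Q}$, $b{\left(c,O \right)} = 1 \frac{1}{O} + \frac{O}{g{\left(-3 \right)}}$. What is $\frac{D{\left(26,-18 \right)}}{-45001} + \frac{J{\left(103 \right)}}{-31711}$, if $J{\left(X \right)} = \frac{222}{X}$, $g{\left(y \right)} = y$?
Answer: $- \frac{13791516984}{199162982920715} \approx -6.9247 \cdot 10^{-5}$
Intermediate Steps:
$b{\left(c,O \right)} = \frac{1}{O} - \frac{O}{3}$ ($b{\left(c,O \right)} = 1 \frac{1}{O} + \frac{O}{-3} = \frac{1}{O} + O \left(- \frac{1}{3}\right) = \frac{1}{O} - \frac{O}{3}$)
$D{\left(Q,s \right)} = \frac{1}{\frac{1}{Q} + \frac{2 Q}{3}}$ ($D{\left(Q,s \right)} = \frac{1}{\left(\frac{1}{Q} - \frac{Q}{3}\right) + Q} = \frac{1}{\frac{1}{Q} + \frac{2 Q}{3}}$)
$\frac{D{\left(26,-18 \right)}}{-45001} + \frac{J{\left(103 \right)}}{-31711} = \frac{3 \cdot 26 \frac{1}{3 + 2 \cdot 26^{2}}}{-45001} + \frac{222 \cdot \frac{1}{103}}{-31711} = 3 \cdot 26 \frac{1}{3 + 2 \cdot 676} \left(- \frac{1}{45001}\right) + 222 \cdot \frac{1}{103} \left(- \frac{1}{31711}\right) = 3 \cdot 26 \frac{1}{3 + 1352} \left(- \frac{1}{45001}\right) + \frac{222}{103} \left(- \frac{1}{31711}\right) = 3 \cdot 26 \cdot \frac{1}{1355} \left(- \frac{1}{45001}\right) - \frac{222}{3266233} = \frac{78}{1355} \left(- \frac{1}{45001}\right) - \frac{222}{3266233} = - \frac{78}{60976355} - \frac{222}{3266233} = - \frac{13791516984}{199162982920715}$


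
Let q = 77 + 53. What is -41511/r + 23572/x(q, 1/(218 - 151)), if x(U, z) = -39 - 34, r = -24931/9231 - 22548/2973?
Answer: 25503157999739/6868337641 ≈ 3713.1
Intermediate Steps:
q = 130
r = -94086817/9147921 (r = -24931*1/9231 - 22548*1/2973 = -24931/9231 - 7516/991 = -94086817/9147921 ≈ -10.285)
x(U, z) = -73
-41511/r + 23572/x(q, 1/(218 - 151)) = -41511/(-94086817/9147921) + 23572/(-73) = -41511*(-9147921/94086817) + 23572*(-1/73) = 379739348631/94086817 - 23572/73 = 25503157999739/6868337641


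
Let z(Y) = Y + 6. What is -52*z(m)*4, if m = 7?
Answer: -2704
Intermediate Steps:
z(Y) = 6 + Y
-52*z(m)*4 = -52*(6 + 7)*4 = -52*13*4 = -676*4 = -2704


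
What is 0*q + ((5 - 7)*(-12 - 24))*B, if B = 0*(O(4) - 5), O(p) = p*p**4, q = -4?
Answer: 0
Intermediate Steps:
O(p) = p**5
B = 0 (B = 0*(4**5 - 5) = 0*(1024 - 5) = 0*1019 = 0)
0*q + ((5 - 7)*(-12 - 24))*B = 0*(-4) + ((5 - 7)*(-12 - 24))*0 = 0 - 2*(-36)*0 = 0 + 72*0 = 0 + 0 = 0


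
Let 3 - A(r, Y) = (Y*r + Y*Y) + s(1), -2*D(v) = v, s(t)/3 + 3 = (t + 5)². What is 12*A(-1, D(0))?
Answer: -1152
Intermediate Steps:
s(t) = -9 + 3*(5 + t)² (s(t) = -9 + 3*(t + 5)² = -9 + 3*(5 + t)²)
D(v) = -v/2
A(r, Y) = -96 - Y² - Y*r (A(r, Y) = 3 - ((Y*r + Y*Y) + (-9 + 3*(5 + 1)²)) = 3 - ((Y*r + Y²) + (-9 + 3*6²)) = 3 - ((Y² + Y*r) + (-9 + 3*36)) = 3 - ((Y² + Y*r) + (-9 + 108)) = 3 - ((Y² + Y*r) + 99) = 3 - (99 + Y² + Y*r) = 3 + (-99 - Y² - Y*r) = -96 - Y² - Y*r)
12*A(-1, D(0)) = 12*(-96 - (-½*0)² - 1*(-½*0)*(-1)) = 12*(-96 - 1*0² - 1*0*(-1)) = 12*(-96 - 1*0 + 0) = 12*(-96 + 0 + 0) = 12*(-96) = -1152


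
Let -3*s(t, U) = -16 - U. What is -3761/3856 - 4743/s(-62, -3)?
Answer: -54915917/50128 ≈ -1095.5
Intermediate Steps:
s(t, U) = 16/3 + U/3 (s(t, U) = -(-16 - U)/3 = 16/3 + U/3)
-3761/3856 - 4743/s(-62, -3) = -3761/3856 - 4743/(16/3 + (⅓)*(-3)) = -3761*1/3856 - 4743/(16/3 - 1) = -3761/3856 - 4743/13/3 = -3761/3856 - 4743*3/13 = -3761/3856 - 14229/13 = -54915917/50128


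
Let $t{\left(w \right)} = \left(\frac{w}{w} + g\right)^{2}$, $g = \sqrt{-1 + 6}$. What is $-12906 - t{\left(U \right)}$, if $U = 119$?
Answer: $-12912 - 2 \sqrt{5} \approx -12916.0$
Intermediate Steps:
$g = \sqrt{5} \approx 2.2361$
$t{\left(w \right)} = \left(1 + \sqrt{5}\right)^{2}$ ($t{\left(w \right)} = \left(\frac{w}{w} + \sqrt{5}\right)^{2} = \left(1 + \sqrt{5}\right)^{2}$)
$-12906 - t{\left(U \right)} = -12906 - \left(1 + \sqrt{5}\right)^{2}$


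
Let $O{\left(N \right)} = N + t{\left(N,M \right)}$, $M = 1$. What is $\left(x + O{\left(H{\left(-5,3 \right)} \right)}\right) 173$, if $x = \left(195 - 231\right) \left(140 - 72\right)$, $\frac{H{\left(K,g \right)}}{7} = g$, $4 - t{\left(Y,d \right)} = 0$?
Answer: $-419179$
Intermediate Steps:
$t{\left(Y,d \right)} = 4$ ($t{\left(Y,d \right)} = 4 - 0 = 4 + 0 = 4$)
$H{\left(K,g \right)} = 7 g$
$O{\left(N \right)} = 4 + N$ ($O{\left(N \right)} = N + 4 = 4 + N$)
$x = -2448$ ($x = - 36 \left(140 - 72\right) = \left(-36\right) 68 = -2448$)
$\left(x + O{\left(H{\left(-5,3 \right)} \right)}\right) 173 = \left(-2448 + \left(4 + 7 \cdot 3\right)\right) 173 = \left(-2448 + \left(4 + 21\right)\right) 173 = \left(-2448 + 25\right) 173 = \left(-2423\right) 173 = -419179$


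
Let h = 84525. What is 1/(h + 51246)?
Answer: 1/135771 ≈ 7.3653e-6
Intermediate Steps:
1/(h + 51246) = 1/(84525 + 51246) = 1/135771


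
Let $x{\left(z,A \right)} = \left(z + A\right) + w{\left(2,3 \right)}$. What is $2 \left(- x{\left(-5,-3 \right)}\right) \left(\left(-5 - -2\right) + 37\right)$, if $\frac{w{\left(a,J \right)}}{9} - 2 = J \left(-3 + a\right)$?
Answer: $1156$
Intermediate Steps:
$w{\left(a,J \right)} = 18 + 9 J \left(-3 + a\right)$
$x{\left(z,A \right)} = -9 + A + z$ ($x{\left(z,A \right)} = \left(z + A\right) + \left(18 - 81 + 9 \cdot 3 \cdot 2\right) = \left(A + z\right) + \left(18 - 81 + 54\right) = \left(A + z\right) - 9 = -9 + A + z$)
$2 \left(- x{\left(-5,-3 \right)}\right) \left(\left(-5 - -2\right) + 37\right) = 2 \left(- (-9 - 3 - 5)\right) \left(\left(-5 - -2\right) + 37\right) = 2 \left(\left(-1\right) \left(-17\right)\right) \left(\left(-5 + 2\right) + 37\right) = 2 \cdot 17 \left(-3 + 37\right) = 34 \cdot 34 = 1156$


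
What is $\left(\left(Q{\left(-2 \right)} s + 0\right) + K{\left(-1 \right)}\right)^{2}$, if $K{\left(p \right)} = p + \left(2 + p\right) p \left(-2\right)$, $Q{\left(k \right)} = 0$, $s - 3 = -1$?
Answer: $1$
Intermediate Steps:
$s = 2$ ($s = 3 - 1 = 2$)
$K{\left(p \right)} = p - 2 p \left(2 + p\right)$ ($K{\left(p \right)} = p + p \left(2 + p\right) \left(-2\right) = p - 2 p \left(2 + p\right)$)
$\left(\left(Q{\left(-2 \right)} s + 0\right) + K{\left(-1 \right)}\right)^{2} = \left(\left(0 \cdot 2 + 0\right) - - (3 + 2 \left(-1\right))\right)^{2} = \left(\left(0 + 0\right) - - (3 - 2)\right)^{2} = \left(0 - \left(-1\right) 1\right)^{2} = \left(0 + 1\right)^{2} = 1^{2} = 1$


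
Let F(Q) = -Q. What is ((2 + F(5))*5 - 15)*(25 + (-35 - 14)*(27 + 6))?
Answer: 47760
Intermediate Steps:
((2 + F(5))*5 - 15)*(25 + (-35 - 14)*(27 + 6)) = ((2 - 1*5)*5 - 15)*(25 + (-35 - 14)*(27 + 6)) = ((2 - 5)*5 - 15)*(25 - 49*33) = (-3*5 - 15)*(25 - 1617) = (-15 - 15)*(-1592) = -30*(-1592) = 47760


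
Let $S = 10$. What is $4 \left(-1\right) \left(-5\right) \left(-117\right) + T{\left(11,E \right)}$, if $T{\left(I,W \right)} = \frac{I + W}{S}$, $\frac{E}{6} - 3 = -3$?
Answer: $- \frac{23389}{10} \approx -2338.9$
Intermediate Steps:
$E = 0$ ($E = 18 + 6 \left(-3\right) = 18 - 18 = 0$)
$T{\left(I,W \right)} = \frac{I}{10} + \frac{W}{10}$ ($T{\left(I,W \right)} = \frac{I + W}{10} = \left(I + W\right) \frac{1}{10} = \frac{I}{10} + \frac{W}{10}$)
$4 \left(-1\right) \left(-5\right) \left(-117\right) + T{\left(11,E \right)} = 4 \left(-1\right) \left(-5\right) \left(-117\right) + \left(\frac{1}{10} \cdot 11 + \frac{1}{10} \cdot 0\right) = \left(-4\right) \left(-5\right) \left(-117\right) + \left(\frac{11}{10} + 0\right) = 20 \left(-117\right) + \frac{11}{10} = -2340 + \frac{11}{10} = - \frac{23389}{10}$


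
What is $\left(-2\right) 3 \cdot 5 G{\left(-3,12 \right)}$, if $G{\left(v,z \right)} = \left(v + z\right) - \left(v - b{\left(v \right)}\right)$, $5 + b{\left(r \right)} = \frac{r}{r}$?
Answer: $-240$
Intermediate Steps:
$b{\left(r \right)} = -4$ ($b{\left(r \right)} = -5 + \frac{r}{r} = -5 + 1 = -4$)
$G{\left(v,z \right)} = -4 + z$ ($G{\left(v,z \right)} = \left(v + z\right) - \left(4 + v\right) = -4 + z$)
$\left(-2\right) 3 \cdot 5 G{\left(-3,12 \right)} = \left(-2\right) 3 \cdot 5 \left(-4 + 12\right) = \left(-6\right) 5 \cdot 8 = \left(-30\right) 8 = -240$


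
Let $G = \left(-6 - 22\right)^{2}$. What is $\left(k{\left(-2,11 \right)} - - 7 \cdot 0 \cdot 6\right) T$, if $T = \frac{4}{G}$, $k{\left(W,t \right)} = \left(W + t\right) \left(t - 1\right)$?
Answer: $\frac{45}{98} \approx 0.45918$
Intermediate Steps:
$k{\left(W,t \right)} = \left(-1 + t\right) \left(W + t\right)$ ($k{\left(W,t \right)} = \left(W + t\right) \left(-1 + t\right) = \left(-1 + t\right) \left(W + t\right)$)
$G = 784$ ($G = \left(-28\right)^{2} = 784$)
$T = \frac{1}{196}$ ($T = \frac{4}{784} = 4 \cdot \frac{1}{784} = \frac{1}{196} \approx 0.005102$)
$\left(k{\left(-2,11 \right)} - - 7 \cdot 0 \cdot 6\right) T = \left(\left(11^{2} - -2 - 11 - 22\right) - - 7 \cdot 0 \cdot 6\right) \frac{1}{196} = \left(\left(121 + 2 - 11 - 22\right) - \left(-7\right) 0\right) \frac{1}{196} = \left(90 - 0\right) \frac{1}{196} = \left(90 + 0\right) \frac{1}{196} = 90 \cdot \frac{1}{196} = \frac{45}{98}$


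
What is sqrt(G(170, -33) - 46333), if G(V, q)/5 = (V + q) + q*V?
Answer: I*sqrt(73698) ≈ 271.47*I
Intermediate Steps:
G(V, q) = 5*V + 5*q + 5*V*q (G(V, q) = 5*((V + q) + q*V) = 5*((V + q) + V*q) = 5*(V + q + V*q) = 5*V + 5*q + 5*V*q)
sqrt(G(170, -33) - 46333) = sqrt((5*170 + 5*(-33) + 5*170*(-33)) - 46333) = sqrt((850 - 165 - 28050) - 46333) = sqrt(-27365 - 46333) = sqrt(-73698) = I*sqrt(73698)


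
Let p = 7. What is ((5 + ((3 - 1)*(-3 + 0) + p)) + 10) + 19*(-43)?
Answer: -801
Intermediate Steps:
((5 + ((3 - 1)*(-3 + 0) + p)) + 10) + 19*(-43) = ((5 + ((3 - 1)*(-3 + 0) + 7)) + 10) + 19*(-43) = ((5 + (2*(-3) + 7)) + 10) - 817 = ((5 + (-6 + 7)) + 10) - 817 = ((5 + 1) + 10) - 817 = (6 + 10) - 817 = 16 - 817 = -801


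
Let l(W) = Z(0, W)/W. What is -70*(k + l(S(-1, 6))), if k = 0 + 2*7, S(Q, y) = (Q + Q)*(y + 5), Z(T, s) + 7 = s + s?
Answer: -12565/11 ≈ -1142.3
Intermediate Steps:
Z(T, s) = -7 + 2*s (Z(T, s) = -7 + (s + s) = -7 + 2*s)
S(Q, y) = 2*Q*(5 + y) (S(Q, y) = (2*Q)*(5 + y) = 2*Q*(5 + y))
k = 14 (k = 0 + 14 = 14)
l(W) = (-7 + 2*W)/W
-70*(k + l(S(-1, 6))) = -70*(14 + (2 - 7*(-1/(2*(5 + 6))))) = -70*(14 + (2 - 7/(2*(-1)*11))) = -70*(14 + (2 - 7/(-22))) = -70*(14 + (2 - 7*(-1/22))) = -70*(14 + (2 + 7/22)) = -70*(14 + 51/22) = -70*359/22 = -12565/11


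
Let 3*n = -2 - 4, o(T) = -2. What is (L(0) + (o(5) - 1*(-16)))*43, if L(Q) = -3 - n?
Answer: 559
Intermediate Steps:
n = -2 (n = (-2 - 4)/3 = (⅓)*(-6) = -2)
L(Q) = -1 (L(Q) = -3 - 1*(-2) = -3 + 2 = -1)
(L(0) + (o(5) - 1*(-16)))*43 = (-1 + (-2 - 1*(-16)))*43 = (-1 + (-2 + 16))*43 = (-1 + 14)*43 = 13*43 = 559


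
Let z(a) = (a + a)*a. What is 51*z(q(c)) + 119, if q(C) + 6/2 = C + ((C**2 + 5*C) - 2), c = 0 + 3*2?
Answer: 457997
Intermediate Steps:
c = 6 (c = 0 + 6 = 6)
q(C) = -5 + C**2 + 6*C (q(C) = -3 + (C + ((C**2 + 5*C) - 2)) = -3 + (C + (-2 + C**2 + 5*C)) = -3 + (-2 + C**2 + 6*C) = -5 + C**2 + 6*C)
z(a) = 2*a**2 (z(a) = (2*a)*a = 2*a**2)
51*z(q(c)) + 119 = 51*(2*(-5 + 6**2 + 6*6)**2) + 119 = 51*(2*(-5 + 36 + 36)**2) + 119 = 51*(2*67**2) + 119 = 51*(2*4489) + 119 = 51*8978 + 119 = 457878 + 119 = 457997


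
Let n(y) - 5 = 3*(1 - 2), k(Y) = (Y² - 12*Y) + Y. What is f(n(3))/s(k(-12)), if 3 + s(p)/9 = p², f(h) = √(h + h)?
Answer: 2/685557 ≈ 2.9173e-6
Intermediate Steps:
k(Y) = Y² - 11*Y
n(y) = 2 (n(y) = 5 + 3*(1 - 2) = 5 + 3*(-1) = 5 - 3 = 2)
f(h) = √2*√h (f(h) = √(2*h) = √2*√h)
s(p) = -27 + 9*p²
f(n(3))/s(k(-12)) = (√2*√2)/(-27 + 9*(-12*(-11 - 12))²) = 2/(-27 + 9*(-12*(-23))²) = 2/(-27 + 9*276²) = 2/(-27 + 9*76176) = 2/(-27 + 685584) = 2/685557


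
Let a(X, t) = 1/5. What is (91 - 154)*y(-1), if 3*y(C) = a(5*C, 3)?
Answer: -21/5 ≈ -4.2000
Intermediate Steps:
a(X, t) = ⅕
y(C) = 1/15 (y(C) = (⅓)*(⅕) = 1/15)
(91 - 154)*y(-1) = (91 - 154)*(1/15) = -63*1/15 = -21/5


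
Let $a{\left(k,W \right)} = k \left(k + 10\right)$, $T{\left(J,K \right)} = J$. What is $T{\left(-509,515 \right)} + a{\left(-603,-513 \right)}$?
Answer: $357070$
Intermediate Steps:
$a{\left(k,W \right)} = k \left(10 + k\right)$
$T{\left(-509,515 \right)} + a{\left(-603,-513 \right)} = -509 - 603 \left(10 - 603\right) = -509 - -357579 = -509 + 357579 = 357070$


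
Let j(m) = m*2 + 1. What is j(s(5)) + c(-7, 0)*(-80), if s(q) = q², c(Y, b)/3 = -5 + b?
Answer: 1251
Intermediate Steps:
c(Y, b) = -15 + 3*b (c(Y, b) = 3*(-5 + b) = -15 + 3*b)
j(m) = 1 + 2*m (j(m) = 2*m + 1 = 1 + 2*m)
j(s(5)) + c(-7, 0)*(-80) = (1 + 2*5²) + (-15 + 3*0)*(-80) = (1 + 2*25) + (-15 + 0)*(-80) = (1 + 50) - 15*(-80) = 51 + 1200 = 1251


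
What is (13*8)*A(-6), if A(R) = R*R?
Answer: 3744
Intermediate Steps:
A(R) = R**2
(13*8)*A(-6) = (13*8)*(-6)**2 = 104*36 = 3744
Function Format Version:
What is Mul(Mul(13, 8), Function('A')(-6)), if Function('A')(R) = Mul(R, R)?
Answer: 3744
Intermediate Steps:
Function('A')(R) = Pow(R, 2)
Mul(Mul(13, 8), Function('A')(-6)) = Mul(Mul(13, 8), Pow(-6, 2)) = Mul(104, 36) = 3744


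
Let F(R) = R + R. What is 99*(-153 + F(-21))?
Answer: -19305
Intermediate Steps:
F(R) = 2*R
99*(-153 + F(-21)) = 99*(-153 + 2*(-21)) = 99*(-153 - 42) = 99*(-195) = -19305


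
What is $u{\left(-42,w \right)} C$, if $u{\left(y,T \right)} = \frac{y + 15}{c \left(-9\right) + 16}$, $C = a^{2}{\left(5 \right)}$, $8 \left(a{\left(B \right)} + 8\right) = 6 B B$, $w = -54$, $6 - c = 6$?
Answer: $- \frac{49923}{256} \approx -195.01$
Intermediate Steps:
$c = 0$ ($c = 6 - 6 = 0$)
$a{\left(B \right)} = -8 + \frac{3 B^{2}}{4}$ ($a{\left(B \right)} = -8 + \frac{6 B B}{8} = -8 + \frac{6 B^{2}}{8} = -8 + \frac{3 B^{2}}{4}$)
$C = \frac{1849}{16}$ ($C = \left(-8 + \frac{3 \cdot 5^{2}}{4}\right)^{2} = \left(-8 + \frac{3}{4} \cdot 25\right)^{2} = \left(-8 + \frac{75}{4}\right)^{2} = \left(\frac{43}{4}\right)^{2} = \frac{1849}{16} \approx 115.56$)
$u{\left(y,T \right)} = \frac{15}{16} + \frac{y}{16}$ ($u{\left(y,T \right)} = \frac{y + 15}{0 \left(-9\right) + 16} = \frac{15 + y}{0 + 16} = \frac{15 + y}{16} = \left(15 + y\right) \frac{1}{16} = \frac{15}{16} + \frac{y}{16}$)
$u{\left(-42,w \right)} C = \left(\frac{15}{16} + \frac{1}{16} \left(-42\right)\right) \frac{1849}{16} = \left(\frac{15}{16} - \frac{21}{8}\right) \frac{1849}{16} = \left(- \frac{27}{16}\right) \frac{1849}{16} = - \frac{49923}{256}$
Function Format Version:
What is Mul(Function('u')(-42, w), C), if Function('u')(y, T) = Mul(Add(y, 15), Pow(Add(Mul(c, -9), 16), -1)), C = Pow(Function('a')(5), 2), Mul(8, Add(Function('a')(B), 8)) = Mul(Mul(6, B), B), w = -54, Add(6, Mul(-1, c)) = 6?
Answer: Rational(-49923, 256) ≈ -195.01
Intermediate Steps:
c = 0 (c = Add(6, Mul(-1, 6)) = Add(6, -6) = 0)
Function('a')(B) = Add(-8, Mul(Rational(3, 4), Pow(B, 2))) (Function('a')(B) = Add(-8, Mul(Rational(1, 8), Mul(Mul(6, B), B))) = Add(-8, Mul(Rational(1, 8), Mul(6, Pow(B, 2)))) = Add(-8, Mul(Rational(3, 4), Pow(B, 2))))
C = Rational(1849, 16) (C = Pow(Add(-8, Mul(Rational(3, 4), Pow(5, 2))), 2) = Pow(Add(-8, Mul(Rational(3, 4), 25)), 2) = Pow(Add(-8, Rational(75, 4)), 2) = Pow(Rational(43, 4), 2) = Rational(1849, 16) ≈ 115.56)
Function('u')(y, T) = Add(Rational(15, 16), Mul(Rational(1, 16), y)) (Function('u')(y, T) = Mul(Add(y, 15), Pow(Add(Mul(0, -9), 16), -1)) = Mul(Add(15, y), Pow(Add(0, 16), -1)) = Mul(Add(15, y), Pow(16, -1)) = Mul(Add(15, y), Rational(1, 16)) = Add(Rational(15, 16), Mul(Rational(1, 16), y)))
Mul(Function('u')(-42, w), C) = Mul(Add(Rational(15, 16), Mul(Rational(1, 16), -42)), Rational(1849, 16)) = Mul(Add(Rational(15, 16), Rational(-21, 8)), Rational(1849, 16)) = Mul(Rational(-27, 16), Rational(1849, 16)) = Rational(-49923, 256)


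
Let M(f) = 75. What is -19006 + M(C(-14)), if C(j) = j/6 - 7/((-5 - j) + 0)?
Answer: -18931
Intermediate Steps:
C(j) = -7/(-5 - j) + j/6 (C(j) = j*(1/6) - 7/(-5 - j) = j/6 - 7/(-5 - j) = -7/(-5 - j) + j/6)
-19006 + M(C(-14)) = -19006 + 75 = -18931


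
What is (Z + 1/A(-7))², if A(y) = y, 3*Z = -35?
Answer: 61504/441 ≈ 139.46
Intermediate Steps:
Z = -35/3 (Z = (⅓)*(-35) = -35/3 ≈ -11.667)
(Z + 1/A(-7))² = (-35/3 + 1/(-7))² = (-35/3 - ⅐)² = (-248/21)² = 61504/441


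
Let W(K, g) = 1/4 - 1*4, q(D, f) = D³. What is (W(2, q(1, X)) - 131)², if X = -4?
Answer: 290521/16 ≈ 18158.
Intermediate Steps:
W(K, g) = -15/4 (W(K, g) = ¼ - 4 = -15/4)
(W(2, q(1, X)) - 131)² = (-15/4 - 131)² = (-539/4)² = 290521/16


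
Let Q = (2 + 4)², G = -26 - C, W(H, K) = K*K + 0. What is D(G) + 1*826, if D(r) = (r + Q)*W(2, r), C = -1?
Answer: 7701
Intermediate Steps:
W(H, K) = K² (W(H, K) = K² + 0 = K²)
G = -25 (G = -26 - 1*(-1) = -26 + 1 = -25)
Q = 36 (Q = 6² = 36)
D(r) = r²*(36 + r) (D(r) = (r + 36)*r² = (36 + r)*r² = r²*(36 + r))
D(G) + 1*826 = (-25)²*(36 - 25) + 1*826 = 625*11 + 826 = 6875 + 826 = 7701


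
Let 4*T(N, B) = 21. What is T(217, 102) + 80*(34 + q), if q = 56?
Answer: 28821/4 ≈ 7205.3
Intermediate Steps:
T(N, B) = 21/4 (T(N, B) = (1/4)*21 = 21/4)
T(217, 102) + 80*(34 + q) = 21/4 + 80*(34 + 56) = 21/4 + 80*90 = 21/4 + 7200 = 28821/4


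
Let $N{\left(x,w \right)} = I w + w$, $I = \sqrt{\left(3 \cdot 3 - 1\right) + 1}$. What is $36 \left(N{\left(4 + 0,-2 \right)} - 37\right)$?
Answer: $-1620$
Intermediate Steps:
$I = 3$ ($I = \sqrt{\left(9 - 1\right) + 1} = \sqrt{8 + 1} = \sqrt{9} = 3$)
$N{\left(x,w \right)} = 4 w$ ($N{\left(x,w \right)} = 3 w + w = 4 w$)
$36 \left(N{\left(4 + 0,-2 \right)} - 37\right) = 36 \left(4 \left(-2\right) - 37\right) = 36 \left(-8 - 37\right) = 36 \left(-45\right) = -1620$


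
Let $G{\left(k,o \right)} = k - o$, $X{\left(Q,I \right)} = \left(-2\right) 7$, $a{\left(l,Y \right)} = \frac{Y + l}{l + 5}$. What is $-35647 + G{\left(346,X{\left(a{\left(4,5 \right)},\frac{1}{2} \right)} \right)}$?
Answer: $-35287$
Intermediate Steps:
$a{\left(l,Y \right)} = \frac{Y + l}{5 + l}$
$X{\left(Q,I \right)} = -14$
$-35647 + G{\left(346,X{\left(a{\left(4,5 \right)},\frac{1}{2} \right)} \right)} = -35647 + \left(346 - -14\right) = -35647 + \left(346 + 14\right) = -35647 + 360 = -35287$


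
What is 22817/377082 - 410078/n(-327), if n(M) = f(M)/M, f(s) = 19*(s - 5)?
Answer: -6320607207982/297329157 ≈ -21258.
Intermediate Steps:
f(s) = -95 + 19*s (f(s) = 19*(-5 + s) = -95 + 19*s)
n(M) = (-95 + 19*M)/M
22817/377082 - 410078/n(-327) = 22817/377082 - 410078/(19 - 95/(-327)) = 22817*(1/377082) - 410078/(19 - 95*(-1/327)) = 22817/377082 - 410078/(19 + 95/327) = 22817/377082 - 410078/6308/327 = 22817/377082 - 410078*327/6308 = 22817/377082 - 67047753/3154 = -6320607207982/297329157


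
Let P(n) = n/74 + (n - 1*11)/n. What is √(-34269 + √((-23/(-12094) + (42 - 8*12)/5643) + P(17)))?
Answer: √(-21655849861465368525141 + 794944667*√363365872492821935)/794944667 ≈ 185.12*I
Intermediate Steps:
P(n) = n/74 + (-11 + n)/n (P(n) = n*(1/74) + (n - 11)/n = n/74 + (-11 + n)/n)
√(-34269 + √((-23/(-12094) + (42 - 8*12)/5643) + P(17))) = √(-34269 + √((-23/(-12094) + (42 - 8*12)/5643) + (1 - 11/17 + (1/74)*17))) = √(-34269 + √((-23*(-1/12094) + (42 - 96)*(1/5643)) + (1 - 11*1/17 + 17/74))) = √(-34269 + √((23/12094 - 54*1/5643) + (1 - 11/17 + 17/74))) = √(-34269 + √((23/12094 - 2/209) + 733/1258)) = √(-34269 + √(-19381/2527646 + 733/1258)) = √(-34269 + √(457095805/794944667)) = √(-34269 + √363365872492821935/794944667)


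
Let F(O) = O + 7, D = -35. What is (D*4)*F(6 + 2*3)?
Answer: -2660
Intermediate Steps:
F(O) = 7 + O
(D*4)*F(6 + 2*3) = (-35*4)*(7 + (6 + 2*3)) = -140*(7 + (6 + 6)) = -140*(7 + 12) = -140*19 = -2660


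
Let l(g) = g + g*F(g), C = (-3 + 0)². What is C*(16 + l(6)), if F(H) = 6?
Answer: 522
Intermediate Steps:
C = 9 (C = (-3)² = 9)
l(g) = 7*g (l(g) = g + g*6 = g + 6*g = 7*g)
C*(16 + l(6)) = 9*(16 + 7*6) = 9*(16 + 42) = 9*58 = 522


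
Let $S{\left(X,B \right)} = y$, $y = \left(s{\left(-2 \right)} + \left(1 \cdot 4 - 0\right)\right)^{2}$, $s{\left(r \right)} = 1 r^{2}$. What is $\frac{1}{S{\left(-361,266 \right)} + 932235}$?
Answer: $\frac{1}{932299} \approx 1.0726 \cdot 10^{-6}$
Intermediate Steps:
$s{\left(r \right)} = r^{2}$
$y = 64$ ($y = \left(\left(-2\right)^{2} + \left(1 \cdot 4 - 0\right)\right)^{2} = \left(4 + \left(4 + 0\right)\right)^{2} = \left(4 + 4\right)^{2} = 8^{2} = 64$)
$S{\left(X,B \right)} = 64$
$\frac{1}{S{\left(-361,266 \right)} + 932235} = \frac{1}{64 + 932235} = \frac{1}{932299}$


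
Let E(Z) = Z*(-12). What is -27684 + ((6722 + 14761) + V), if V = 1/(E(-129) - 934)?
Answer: -3807413/614 ≈ -6201.0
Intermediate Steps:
E(Z) = -12*Z
V = 1/614 (V = 1/(-12*(-129) - 934) = 1/(1548 - 934) = 1/614 ≈ 0.0016287)
-27684 + ((6722 + 14761) + V) = -27684 + ((6722 + 14761) + 1/614) = -27684 + (21483 + 1/614) = -27684 + 13190563/614 = -3807413/614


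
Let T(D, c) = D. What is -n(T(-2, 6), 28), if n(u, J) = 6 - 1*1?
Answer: -5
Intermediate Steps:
n(u, J) = 5 (n(u, J) = 6 - 1 = 5)
-n(T(-2, 6), 28) = -1*5 = -5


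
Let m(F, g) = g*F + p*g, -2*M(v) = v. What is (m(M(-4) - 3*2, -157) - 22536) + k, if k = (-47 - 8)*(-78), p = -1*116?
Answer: 594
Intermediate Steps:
p = -116
k = 4290 (k = -55*(-78) = 4290)
M(v) = -v/2
m(F, g) = -116*g + F*g (m(F, g) = g*F - 116*g = F*g - 116*g = -116*g + F*g)
(m(M(-4) - 3*2, -157) - 22536) + k = (-157*(-116 + (-1/2*(-4) - 3*2)) - 22536) + 4290 = (-157*(-116 + (2 - 6)) - 22536) + 4290 = (-157*(-116 - 4) - 22536) + 4290 = (-157*(-120) - 22536) + 4290 = (18840 - 22536) + 4290 = -3696 + 4290 = 594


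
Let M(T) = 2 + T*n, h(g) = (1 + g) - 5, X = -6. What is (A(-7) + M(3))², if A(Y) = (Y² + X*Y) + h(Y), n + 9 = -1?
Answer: 2704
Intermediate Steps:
h(g) = -4 + g
n = -10 (n = -9 - 1 = -10)
M(T) = 2 - 10*T (M(T) = 2 + T*(-10) = 2 - 10*T)
A(Y) = -4 + Y² - 5*Y (A(Y) = (Y² - 6*Y) + (-4 + Y) = -4 + Y² - 5*Y)
(A(-7) + M(3))² = ((-4 + (-7)² - 5*(-7)) + (2 - 10*3))² = ((-4 + 49 + 35) + (2 - 30))² = (80 - 28)² = 52² = 2704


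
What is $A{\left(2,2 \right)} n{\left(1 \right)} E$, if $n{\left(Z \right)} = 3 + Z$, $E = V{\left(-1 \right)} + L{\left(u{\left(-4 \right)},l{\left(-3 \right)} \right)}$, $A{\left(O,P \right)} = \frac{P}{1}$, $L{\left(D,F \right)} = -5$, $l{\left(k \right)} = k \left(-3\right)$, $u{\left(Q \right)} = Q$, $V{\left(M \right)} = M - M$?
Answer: $-40$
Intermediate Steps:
$V{\left(M \right)} = 0$
$l{\left(k \right)} = - 3 k$
$A{\left(O,P \right)} = P$ ($A{\left(O,P \right)} = P 1 = P$)
$E = -5$ ($E = 0 - 5 = -5$)
$A{\left(2,2 \right)} n{\left(1 \right)} E = 2 \left(3 + 1\right) \left(-5\right) = 2 \cdot 4 \left(-5\right) = 8 \left(-5\right) = -40$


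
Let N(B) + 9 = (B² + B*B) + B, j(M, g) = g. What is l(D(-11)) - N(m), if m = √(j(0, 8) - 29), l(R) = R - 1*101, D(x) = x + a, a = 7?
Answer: -54 - I*√21 ≈ -54.0 - 4.5826*I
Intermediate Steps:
D(x) = 7 + x (D(x) = x + 7 = 7 + x)
l(R) = -101 + R (l(R) = R - 101 = -101 + R)
m = I*√21 (m = √(8 - 29) = √(-21) = I*√21 ≈ 4.5826*I)
N(B) = -9 + B + 2*B² (N(B) = -9 + ((B² + B*B) + B) = -9 + ((B² + B²) + B) = -9 + (2*B² + B) = -9 + (B + 2*B²) = -9 + B + 2*B²)
l(D(-11)) - N(m) = (-101 + (7 - 11)) - (-9 + I*√21 + 2*(I*√21)²) = (-101 - 4) - (-9 + I*√21 + 2*(-21)) = -105 - (-9 + I*√21 - 42) = -105 - (-51 + I*√21) = -105 + (51 - I*√21) = -54 - I*√21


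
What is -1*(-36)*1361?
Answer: 48996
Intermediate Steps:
-1*(-36)*1361 = 36*1361 = 48996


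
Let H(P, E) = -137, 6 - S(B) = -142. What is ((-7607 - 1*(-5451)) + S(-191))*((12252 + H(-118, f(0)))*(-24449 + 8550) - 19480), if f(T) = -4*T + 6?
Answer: 386812816920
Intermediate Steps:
S(B) = 148 (S(B) = 6 - 1*(-142) = 6 + 142 = 148)
f(T) = 6 - 4*T
((-7607 - 1*(-5451)) + S(-191))*((12252 + H(-118, f(0)))*(-24449 + 8550) - 19480) = ((-7607 - 1*(-5451)) + 148)*((12252 - 137)*(-24449 + 8550) - 19480) = ((-7607 + 5451) + 148)*(12115*(-15899) - 19480) = (-2156 + 148)*(-192616385 - 19480) = -2008*(-192635865) = 386812816920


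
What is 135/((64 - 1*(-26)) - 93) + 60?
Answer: 15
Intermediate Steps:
135/((64 - 1*(-26)) - 93) + 60 = 135/((64 + 26) - 93) + 60 = 135/(90 - 93) + 60 = 135/(-3) + 60 = -⅓*135 + 60 = -45 + 60 = 15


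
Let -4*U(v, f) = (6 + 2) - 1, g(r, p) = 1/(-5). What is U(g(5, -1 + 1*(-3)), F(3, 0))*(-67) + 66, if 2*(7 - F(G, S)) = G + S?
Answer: 733/4 ≈ 183.25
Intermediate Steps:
g(r, p) = -⅕
F(G, S) = 7 - G/2 - S/2 (F(G, S) = 7 - (G + S)/2 = 7 + (-G/2 - S/2) = 7 - G/2 - S/2)
U(v, f) = -7/4 (U(v, f) = -((6 + 2) - 1)/4 = -(8 - 1)/4 = -¼*7 = -7/4)
U(g(5, -1 + 1*(-3)), F(3, 0))*(-67) + 66 = -7/4*(-67) + 66 = 469/4 + 66 = 733/4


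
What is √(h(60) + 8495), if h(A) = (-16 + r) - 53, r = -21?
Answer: 41*√5 ≈ 91.679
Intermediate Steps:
h(A) = -90 (h(A) = (-16 - 21) - 53 = -37 - 53 = -90)
√(h(60) + 8495) = √(-90 + 8495) = √8405 = 41*√5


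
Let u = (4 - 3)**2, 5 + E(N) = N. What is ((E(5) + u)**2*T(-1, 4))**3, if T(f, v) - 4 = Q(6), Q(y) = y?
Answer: 1000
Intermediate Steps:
E(N) = -5 + N
T(f, v) = 10 (T(f, v) = 4 + 6 = 10)
u = 1 (u = 1**2 = 1)
((E(5) + u)**2*T(-1, 4))**3 = (((-5 + 5) + 1)**2*10)**3 = ((0 + 1)**2*10)**3 = (1**2*10)**3 = (1*10)**3 = 10**3 = 1000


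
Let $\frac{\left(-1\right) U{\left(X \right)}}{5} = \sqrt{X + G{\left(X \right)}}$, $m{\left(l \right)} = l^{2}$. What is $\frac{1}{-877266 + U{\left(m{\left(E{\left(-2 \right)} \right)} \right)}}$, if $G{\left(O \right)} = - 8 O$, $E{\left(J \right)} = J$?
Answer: $\frac{i}{2 \left(- 438633 i + 5 \sqrt{7}\right)} \approx -1.1399 \cdot 10^{-6} + 3.4378 \cdot 10^{-11} i$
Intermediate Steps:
$U{\left(X \right)} = - 5 \sqrt{7} \sqrt{- X}$ ($U{\left(X \right)} = - 5 \sqrt{X - 8 X} = - 5 \sqrt{- 7 X} = - 5 \sqrt{7} \sqrt{- X}$)
$\frac{1}{-877266 + U{\left(m{\left(E{\left(-2 \right)} \right)} \right)}} = \frac{1}{-877266 - 5 \sqrt{7} \sqrt{- \left(-2\right)^{2}}} = \frac{1}{-877266 - 5 \sqrt{7} \sqrt{\left(-1\right) 4}} = \frac{1}{-877266 - 5 \sqrt{7} \sqrt{-4}} = \frac{1}{-877266 - 5 \sqrt{7} \cdot 2 i} = \frac{1}{-877266 - 10 i \sqrt{7}}$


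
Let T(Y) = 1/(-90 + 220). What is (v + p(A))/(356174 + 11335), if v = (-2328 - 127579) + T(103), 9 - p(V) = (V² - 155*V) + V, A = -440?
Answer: -16954513/15925390 ≈ -1.0646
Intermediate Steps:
T(Y) = 1/130
p(V) = 9 - V² + 154*V (p(V) = 9 - ((V² - 155*V) + V) = 9 - (V² - 154*V) = 9 + (-V² + 154*V) = 9 - V² + 154*V)
v = -16887909/130 (v = (-2328 - 127579) + 1/130 = -129907 + 1/130 = -16887909/130 ≈ -1.2991e+5)
(v + p(A))/(356174 + 11335) = (-16887909/130 + (9 - 1*(-440)² + 154*(-440)))/(356174 + 11335) = (-16887909/130 + (9 - 1*193600 - 67760))/367509 = (-16887909/130 + (9 - 193600 - 67760))*(1/367509) = (-16887909/130 - 261351)*(1/367509) = -50863539/130*1/367509 = -16954513/15925390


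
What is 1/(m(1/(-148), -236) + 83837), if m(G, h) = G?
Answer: 148/12407875 ≈ 1.1928e-5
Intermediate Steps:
1/(m(1/(-148), -236) + 83837) = 1/(1/(-148) + 83837) = 1/(-1/148 + 83837) = 1/(12407875/148) = 148/12407875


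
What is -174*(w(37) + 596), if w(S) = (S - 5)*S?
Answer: -309720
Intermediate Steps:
w(S) = S*(-5 + S) (w(S) = (-5 + S)*S = S*(-5 + S))
-174*(w(37) + 596) = -174*(37*(-5 + 37) + 596) = -174*(37*32 + 596) = -174*(1184 + 596) = -174*1780 = -309720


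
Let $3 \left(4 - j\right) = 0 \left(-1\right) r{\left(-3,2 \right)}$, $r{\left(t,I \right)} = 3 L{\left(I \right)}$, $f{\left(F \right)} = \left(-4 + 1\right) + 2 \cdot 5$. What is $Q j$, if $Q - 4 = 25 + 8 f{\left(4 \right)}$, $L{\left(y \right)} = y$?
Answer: $340$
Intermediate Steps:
$f{\left(F \right)} = 7$ ($f{\left(F \right)} = -3 + 10 = 7$)
$r{\left(t,I \right)} = 3 I$
$Q = 85$ ($Q = 4 + \left(25 + 8 \cdot 7\right) = 4 + \left(25 + 56\right) = 4 + 81 = 85$)
$j = 4$ ($j = 4 - \frac{0 \left(-1\right) 3 \cdot 2}{3} = 4 - \frac{0 \cdot 6}{3} = 4 - 0 = 4 + 0 = 4$)
$Q j = 85 \cdot 4 = 340$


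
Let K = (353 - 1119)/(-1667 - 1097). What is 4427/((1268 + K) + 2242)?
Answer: 6118114/4851203 ≈ 1.2612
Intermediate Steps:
K = 383/1382 (K = -766/(-2764) = -766*(-1/2764) = 383/1382 ≈ 0.27713)
4427/((1268 + K) + 2242) = 4427/((1268 + 383/1382) + 2242) = 4427/(1752759/1382 + 2242) = 4427/(4851203/1382) = 4427*(1382/4851203) = 6118114/4851203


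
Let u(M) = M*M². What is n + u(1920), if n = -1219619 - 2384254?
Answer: 7074284127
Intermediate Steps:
u(M) = M³
n = -3603873
n + u(1920) = -3603873 + 1920³ = -3603873 + 7077888000 = 7074284127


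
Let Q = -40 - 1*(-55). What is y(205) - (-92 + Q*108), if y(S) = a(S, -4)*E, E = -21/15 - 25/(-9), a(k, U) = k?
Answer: -11210/9 ≈ -1245.6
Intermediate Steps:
Q = 15 (Q = -40 + 55 = 15)
E = 62/45 (E = -21*1/15 - 25*(-⅑) = -7/5 + 25/9 = 62/45 ≈ 1.3778)
y(S) = 62*S/45 (y(S) = S*(62/45) = 62*S/45)
y(205) - (-92 + Q*108) = (62/45)*205 - (-92 + 15*108) = 2542/9 - (-92 + 1620) = 2542/9 - 1*1528 = 2542/9 - 1528 = -11210/9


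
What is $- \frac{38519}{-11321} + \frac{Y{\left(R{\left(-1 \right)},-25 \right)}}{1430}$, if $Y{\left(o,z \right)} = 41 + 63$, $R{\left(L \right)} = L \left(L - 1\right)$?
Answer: $\frac{2163829}{622655} \approx 3.4752$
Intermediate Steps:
$R{\left(L \right)} = L \left(-1 + L\right)$
$Y{\left(o,z \right)} = 104$
$- \frac{38519}{-11321} + \frac{Y{\left(R{\left(-1 \right)},-25 \right)}}{1430} = - \frac{38519}{-11321} + \frac{104}{1430} = \left(-38519\right) \left(- \frac{1}{11321}\right) + 104 \cdot \frac{1}{1430} = \frac{38519}{11321} + \frac{4}{55} = \frac{2163829}{622655}$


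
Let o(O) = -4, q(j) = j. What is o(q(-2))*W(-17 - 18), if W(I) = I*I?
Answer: -4900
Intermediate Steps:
W(I) = I**2
o(q(-2))*W(-17 - 18) = -4*(-17 - 18)**2 = -4*(-35)**2 = -4*1225 = -4900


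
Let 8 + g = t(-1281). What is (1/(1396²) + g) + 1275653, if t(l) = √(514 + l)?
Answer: 2485997386321/1948816 + I*√767 ≈ 1.2756e+6 + 27.695*I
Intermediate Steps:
g = -8 + I*√767 (g = -8 + √(514 - 1281) = -8 + √(-767) = -8 + I*√767 ≈ -8.0 + 27.695*I)
(1/(1396²) + g) + 1275653 = (1/(1396²) + (-8 + I*√767)) + 1275653 = (1/1948816 + (-8 + I*√767)) + 1275653 = (-15590527/1948816 + I*√767) + 1275653 = 2485997386321/1948816 + I*√767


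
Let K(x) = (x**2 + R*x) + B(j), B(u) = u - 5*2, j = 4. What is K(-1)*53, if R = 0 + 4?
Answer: -477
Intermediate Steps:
B(u) = -10 + u (B(u) = u - 10 = -10 + u)
R = 4
K(x) = -6 + x**2 + 4*x (K(x) = (x**2 + 4*x) + (-10 + 4) = (x**2 + 4*x) - 6 = -6 + x**2 + 4*x)
K(-1)*53 = (-6 + (-1)**2 + 4*(-1))*53 = (-6 + 1 - 4)*53 = -9*53 = -477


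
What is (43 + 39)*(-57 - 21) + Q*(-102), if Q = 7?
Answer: -7110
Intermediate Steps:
(43 + 39)*(-57 - 21) + Q*(-102) = (43 + 39)*(-57 - 21) + 7*(-102) = 82*(-78) - 714 = -6396 - 714 = -7110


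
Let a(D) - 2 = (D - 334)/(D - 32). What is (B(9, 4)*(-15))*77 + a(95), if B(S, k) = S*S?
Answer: -5894078/63 ≈ -93557.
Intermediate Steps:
a(D) = 2 + (-334 + D)/(-32 + D) (a(D) = 2 + (D - 334)/(D - 32) = 2 + (-334 + D)/(-32 + D))
B(S, k) = S²
(B(9, 4)*(-15))*77 + a(95) = (9²*(-15))*77 + (-398 + 3*95)/(-32 + 95) = (81*(-15))*77 + (-398 + 285)/63 = -1215*77 + (1/63)*(-113) = -93555 - 113/63 = -5894078/63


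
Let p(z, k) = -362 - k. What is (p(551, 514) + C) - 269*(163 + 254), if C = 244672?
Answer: 131623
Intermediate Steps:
(p(551, 514) + C) - 269*(163 + 254) = ((-362 - 1*514) + 244672) - 269*(163 + 254) = ((-362 - 514) + 244672) - 269*417 = (-876 + 244672) - 112173 = 243796 - 112173 = 131623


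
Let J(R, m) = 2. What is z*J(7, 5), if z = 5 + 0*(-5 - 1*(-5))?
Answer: 10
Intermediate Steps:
z = 5 (z = 5 + 0*(-5 + 5) = 5 + 0*0 = 5 + 0 = 5)
z*J(7, 5) = 5*2 = 10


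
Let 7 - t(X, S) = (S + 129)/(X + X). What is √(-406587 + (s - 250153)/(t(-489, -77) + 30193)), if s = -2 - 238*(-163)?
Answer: I*√88673550409534269966/14767826 ≈ 637.65*I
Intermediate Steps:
s = 38792 (s = -2 + 38794 = 38792)
t(X, S) = 7 - (129 + S)/(2*X) (t(X, S) = 7 - (S + 129)/(X + X) = 7 - (129 + S)/(2*X))
√(-406587 + (s - 250153)/(t(-489, -77) + 30193)) = √(-406587 + (38792 - 250153)/((½)*(-129 - 1*(-77) + 14*(-489))/(-489) + 30193)) = √(-406587 - 211361/((½)*(-1/489)*(-129 + 77 - 6846) + 30193)) = √(-406587 - 211361/((½)*(-1/489)*(-6898) + 30193)) = √(-406587 - 211361/(3449/489 + 30193)) = √(-406587 - 211361/14767826/489) = √(-406587 - 211361*489/14767826) = √(-406587 - 103355529/14767826) = √(-6004509425391/14767826) = I*√88673550409534269966/14767826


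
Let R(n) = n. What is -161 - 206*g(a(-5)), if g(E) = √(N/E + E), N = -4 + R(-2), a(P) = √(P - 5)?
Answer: -161 - 412*10^(¾)*√I/5 ≈ -488.65 - 327.65*I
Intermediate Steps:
a(P) = √(-5 + P)
N = -6 (N = -4 - 2 = -6)
g(E) = √(E - 6/E) (g(E) = √(-6/E + E) = √(E - 6/E))
-161 - 206*g(a(-5)) = -161 - 206*√(√(-5 - 5) - 6/√(-5 - 5)) = -161 - 206*√(√(-10) - 6*(-I*√10/10)) = -161 - 206*√(I*√10 - 6*(-I*√10/10)) = -161 - 206*√(I*√10 - (-3)*I*√10/5) = -161 - 206*√(I*√10 + 3*I*√10/5) = -161 - 206*2*10^(¾)*√I/5 = -161 - 412*10^(¾)*√I/5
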